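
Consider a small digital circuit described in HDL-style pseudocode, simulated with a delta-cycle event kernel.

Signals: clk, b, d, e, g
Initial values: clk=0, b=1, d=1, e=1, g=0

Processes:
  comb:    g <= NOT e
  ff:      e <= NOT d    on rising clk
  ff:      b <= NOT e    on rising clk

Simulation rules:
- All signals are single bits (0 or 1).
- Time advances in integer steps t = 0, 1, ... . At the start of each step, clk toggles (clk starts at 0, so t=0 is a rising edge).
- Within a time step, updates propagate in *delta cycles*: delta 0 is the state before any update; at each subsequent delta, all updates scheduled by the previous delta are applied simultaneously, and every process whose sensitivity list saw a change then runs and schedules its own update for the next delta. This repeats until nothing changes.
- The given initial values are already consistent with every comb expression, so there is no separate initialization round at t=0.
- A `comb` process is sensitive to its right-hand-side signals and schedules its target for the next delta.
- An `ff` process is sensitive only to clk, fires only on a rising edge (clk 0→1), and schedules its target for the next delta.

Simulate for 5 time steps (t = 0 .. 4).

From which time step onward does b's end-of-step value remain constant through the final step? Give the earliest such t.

2

t=0 Δ0: d=1 clk=0 e=1 b=1 g=0
  Δ1: clk:0→1
  Δ2: e:1→0, b:1→0
  Δ3: g:0→1
  (3Δ to stable)
t=1 Δ0: d=1 clk=1 e=0 b=0 g=1
  Δ1: clk:1→0
  (1Δ to stable)
t=2 Δ0: d=1 clk=0 e=0 b=0 g=1
  Δ1: clk:0→1
  Δ2: b:0→1
  (2Δ to stable)
t=3 Δ0: d=1 clk=1 e=0 b=1 g=1
  Δ1: clk:1→0
  (1Δ to stable)
t=4 Δ0: d=1 clk=0 e=0 b=1 g=1
  Δ1: clk:0→1
  (1Δ to stable)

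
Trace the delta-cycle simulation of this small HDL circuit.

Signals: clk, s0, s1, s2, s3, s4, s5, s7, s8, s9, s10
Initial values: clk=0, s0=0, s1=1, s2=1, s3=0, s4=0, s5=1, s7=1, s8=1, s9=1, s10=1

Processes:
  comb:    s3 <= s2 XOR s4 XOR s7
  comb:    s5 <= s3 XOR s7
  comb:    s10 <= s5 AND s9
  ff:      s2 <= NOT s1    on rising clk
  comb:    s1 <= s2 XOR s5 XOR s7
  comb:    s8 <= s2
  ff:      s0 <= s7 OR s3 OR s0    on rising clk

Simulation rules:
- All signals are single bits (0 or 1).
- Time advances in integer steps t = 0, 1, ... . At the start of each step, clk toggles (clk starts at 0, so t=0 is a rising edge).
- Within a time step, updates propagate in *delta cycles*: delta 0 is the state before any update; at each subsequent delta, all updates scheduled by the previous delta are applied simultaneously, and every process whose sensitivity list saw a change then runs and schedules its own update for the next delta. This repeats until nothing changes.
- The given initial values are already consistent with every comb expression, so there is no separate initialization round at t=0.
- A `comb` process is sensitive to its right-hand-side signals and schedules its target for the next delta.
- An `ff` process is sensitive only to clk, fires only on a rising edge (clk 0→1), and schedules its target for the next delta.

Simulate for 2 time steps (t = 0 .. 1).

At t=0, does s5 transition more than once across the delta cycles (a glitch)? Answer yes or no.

no

t0.Δ0 s5=1 s0=0 s8=1 s3=0 s9=1 clk=0 s10=1 s4=0 s1=1 s2=1 s7=1
t0.Δ1 s5=1 s0=0 s8=1 s3=0 s9=1 clk=1 s10=1 s4=0 s1=1 s2=1 s7=1
t0.Δ2 s5=1 s0=1 s8=1 s3=0 s9=1 clk=1 s10=1 s4=0 s1=1 s2=0 s7=1
t0.Δ3 s5=1 s0=1 s8=0 s3=1 s9=1 clk=1 s10=1 s4=0 s1=0 s2=0 s7=1
t0.Δ4 s5=0 s0=1 s8=0 s3=1 s9=1 clk=1 s10=1 s4=0 s1=0 s2=0 s7=1
t0.Δ5 s5=0 s0=1 s8=0 s3=1 s9=1 clk=1 s10=0 s4=0 s1=1 s2=0 s7=1
t1.Δ0 s5=0 s0=1 s8=0 s3=1 s9=1 clk=1 s10=0 s4=0 s1=1 s2=0 s7=1
t1.Δ1 s5=0 s0=1 s8=0 s3=1 s9=1 clk=0 s10=0 s4=0 s1=1 s2=0 s7=1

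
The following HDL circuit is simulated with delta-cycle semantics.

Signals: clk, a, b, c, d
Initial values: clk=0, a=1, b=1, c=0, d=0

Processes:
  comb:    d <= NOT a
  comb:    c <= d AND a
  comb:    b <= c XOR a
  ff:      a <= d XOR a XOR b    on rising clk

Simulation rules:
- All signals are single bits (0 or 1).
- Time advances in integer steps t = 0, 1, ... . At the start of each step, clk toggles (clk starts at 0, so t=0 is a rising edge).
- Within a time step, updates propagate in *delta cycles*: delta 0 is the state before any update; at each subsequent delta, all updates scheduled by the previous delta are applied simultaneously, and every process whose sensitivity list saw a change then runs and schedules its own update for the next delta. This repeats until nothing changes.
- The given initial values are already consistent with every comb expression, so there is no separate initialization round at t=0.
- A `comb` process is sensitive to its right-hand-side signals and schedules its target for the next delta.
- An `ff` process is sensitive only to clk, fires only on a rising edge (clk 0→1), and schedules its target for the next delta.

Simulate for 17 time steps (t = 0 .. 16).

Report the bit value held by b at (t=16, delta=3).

[bits: b,clk,c,d,a]
t=0: Δ0=10001 Δ1=11001 Δ2=11000 Δ3=01010 | 3Δ
t=1: Δ0=01010 Δ1=00010 | 1Δ
t=2: Δ0=00010 Δ1=01010 Δ2=01011 Δ3=11101 Δ4=01001 Δ5=11001 | 5Δ
t=3: Δ0=11001 Δ1=10001 | 1Δ
t=4: Δ0=10001 Δ1=11001 Δ2=11000 Δ3=01010 | 3Δ
t=5: Δ0=01010 Δ1=00010 | 1Δ
t=6: Δ0=00010 Δ1=01010 Δ2=01011 Δ3=11101 Δ4=01001 Δ5=11001 | 5Δ
t=7: Δ0=11001 Δ1=10001 | 1Δ
t=8: Δ0=10001 Δ1=11001 Δ2=11000 Δ3=01010 | 3Δ
t=9: Δ0=01010 Δ1=00010 | 1Δ
t=10: Δ0=00010 Δ1=01010 Δ2=01011 Δ3=11101 Δ4=01001 Δ5=11001 | 5Δ
t=11: Δ0=11001 Δ1=10001 | 1Δ
t=12: Δ0=10001 Δ1=11001 Δ2=11000 Δ3=01010 | 3Δ
t=13: Δ0=01010 Δ1=00010 | 1Δ
t=14: Δ0=00010 Δ1=01010 Δ2=01011 Δ3=11101 Δ4=01001 Δ5=11001 | 5Δ
t=15: Δ0=11001 Δ1=10001 | 1Δ
t=16: Δ0=10001 Δ1=11001 Δ2=11000 Δ3=01010 | 3Δ

0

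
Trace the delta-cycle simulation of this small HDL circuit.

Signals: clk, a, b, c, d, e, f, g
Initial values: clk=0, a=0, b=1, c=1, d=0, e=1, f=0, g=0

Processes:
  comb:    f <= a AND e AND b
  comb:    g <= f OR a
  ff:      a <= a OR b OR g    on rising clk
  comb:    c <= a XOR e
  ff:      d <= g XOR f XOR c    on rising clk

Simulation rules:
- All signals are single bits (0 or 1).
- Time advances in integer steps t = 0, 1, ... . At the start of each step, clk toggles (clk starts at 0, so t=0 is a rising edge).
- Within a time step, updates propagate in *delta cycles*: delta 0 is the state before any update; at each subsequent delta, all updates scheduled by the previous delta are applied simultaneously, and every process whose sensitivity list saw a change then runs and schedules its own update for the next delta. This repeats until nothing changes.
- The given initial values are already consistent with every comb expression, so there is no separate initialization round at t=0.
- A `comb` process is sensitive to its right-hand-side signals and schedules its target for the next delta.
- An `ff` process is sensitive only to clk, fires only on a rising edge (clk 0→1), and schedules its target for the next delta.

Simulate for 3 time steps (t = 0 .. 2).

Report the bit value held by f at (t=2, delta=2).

1

t=0 Δ0: f=0 c=1 e=1 b=1 d=0 a=0 g=0 clk=0
  Δ1: clk:0→1
  Δ2: d:0→1, a:0→1
  Δ3: f:0→1, c:1→0, g:0→1
  (3Δ to stable)
t=1 Δ0: f=1 c=0 e=1 b=1 d=1 a=1 g=1 clk=1
  Δ1: clk:1→0
  (1Δ to stable)
t=2 Δ0: f=1 c=0 e=1 b=1 d=1 a=1 g=1 clk=0
  Δ1: clk:0→1
  Δ2: d:1→0
  (2Δ to stable)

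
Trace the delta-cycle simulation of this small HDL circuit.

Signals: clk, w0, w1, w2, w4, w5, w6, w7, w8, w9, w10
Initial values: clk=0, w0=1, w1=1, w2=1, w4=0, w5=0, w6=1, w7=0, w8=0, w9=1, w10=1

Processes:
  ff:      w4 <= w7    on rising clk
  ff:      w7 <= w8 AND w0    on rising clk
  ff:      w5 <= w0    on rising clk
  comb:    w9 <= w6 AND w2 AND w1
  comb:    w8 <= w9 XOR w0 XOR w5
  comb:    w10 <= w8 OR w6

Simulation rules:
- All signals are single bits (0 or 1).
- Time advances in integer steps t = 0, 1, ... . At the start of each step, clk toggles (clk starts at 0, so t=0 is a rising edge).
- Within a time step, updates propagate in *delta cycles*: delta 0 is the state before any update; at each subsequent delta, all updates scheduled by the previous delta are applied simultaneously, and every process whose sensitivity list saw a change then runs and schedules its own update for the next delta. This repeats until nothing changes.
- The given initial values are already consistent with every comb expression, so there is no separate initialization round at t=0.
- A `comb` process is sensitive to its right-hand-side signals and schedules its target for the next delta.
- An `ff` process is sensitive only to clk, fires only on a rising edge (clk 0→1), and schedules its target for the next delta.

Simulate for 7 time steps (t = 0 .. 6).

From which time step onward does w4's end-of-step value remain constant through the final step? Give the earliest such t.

4

[bits: w10,w8,w6,w7,w2,w9,clk,w5,w1,w4,w0]
t=0: Δ0=10101100101 Δ1=10101110101 Δ2=10101111101 Δ3=11101111101 | 3Δ
t=1: Δ0=11101111101 Δ1=11101101101 | 1Δ
t=2: Δ0=11101101101 Δ1=11101111101 Δ2=11111111101 | 2Δ
t=3: Δ0=11111111101 Δ1=11111101101 | 1Δ
t=4: Δ0=11111101101 Δ1=11111111101 Δ2=11111111111 | 2Δ
t=5: Δ0=11111111111 Δ1=11111101111 | 1Δ
t=6: Δ0=11111101111 Δ1=11111111111 | 1Δ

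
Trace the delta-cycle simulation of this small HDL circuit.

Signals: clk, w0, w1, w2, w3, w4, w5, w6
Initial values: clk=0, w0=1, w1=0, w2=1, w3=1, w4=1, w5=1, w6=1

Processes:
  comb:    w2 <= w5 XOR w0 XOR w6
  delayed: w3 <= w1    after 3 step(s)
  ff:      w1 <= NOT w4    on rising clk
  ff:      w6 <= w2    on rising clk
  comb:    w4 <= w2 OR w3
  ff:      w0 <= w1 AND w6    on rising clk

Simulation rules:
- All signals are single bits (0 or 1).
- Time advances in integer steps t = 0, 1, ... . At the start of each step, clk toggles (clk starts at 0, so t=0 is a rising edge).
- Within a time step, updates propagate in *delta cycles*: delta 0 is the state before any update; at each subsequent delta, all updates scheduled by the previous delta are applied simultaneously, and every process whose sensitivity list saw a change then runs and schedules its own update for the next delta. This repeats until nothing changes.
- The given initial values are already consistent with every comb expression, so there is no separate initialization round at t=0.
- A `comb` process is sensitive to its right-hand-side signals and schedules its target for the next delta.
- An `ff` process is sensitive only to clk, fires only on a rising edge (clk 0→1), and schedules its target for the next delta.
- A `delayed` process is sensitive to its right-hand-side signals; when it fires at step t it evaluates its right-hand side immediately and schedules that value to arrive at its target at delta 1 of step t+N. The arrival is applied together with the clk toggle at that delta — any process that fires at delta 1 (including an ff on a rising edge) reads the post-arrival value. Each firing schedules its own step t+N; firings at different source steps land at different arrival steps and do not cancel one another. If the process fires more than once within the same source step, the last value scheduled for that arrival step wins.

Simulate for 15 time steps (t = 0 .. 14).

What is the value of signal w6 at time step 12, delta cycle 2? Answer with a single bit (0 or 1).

1

t=0 Δ0: w2=1 w4=1 w3=1 w1=0 w5=1 clk=0 w6=1 w0=1
  Δ1: clk:0→1
  Δ2: w0:1→0
  Δ3: w2:1→0
  (3Δ to stable)
t=1 Δ0: w2=0 w4=1 w3=1 w1=0 w5=1 clk=1 w6=1 w0=0
  Δ1: clk:1→0
  (1Δ to stable)
t=2 Δ0: w2=0 w4=1 w3=1 w1=0 w5=1 clk=0 w6=1 w0=0
  Δ1: clk:0→1
  Δ2: w6:1→0
  Δ3: w2:0→1
  (3Δ to stable)
t=3 Δ0: w2=1 w4=1 w3=1 w1=0 w5=1 clk=1 w6=0 w0=0
  Δ1: clk:1→0
  (1Δ to stable)
t=4 Δ0: w2=1 w4=1 w3=1 w1=0 w5=1 clk=0 w6=0 w0=0
  Δ1: clk:0→1
  Δ2: w6:0→1
  Δ3: w2:1→0
  (3Δ to stable)
t=5 Δ0: w2=0 w4=1 w3=1 w1=0 w5=1 clk=1 w6=1 w0=0
  Δ1: clk:1→0
  (1Δ to stable)
t=6 Δ0: w2=0 w4=1 w3=1 w1=0 w5=1 clk=0 w6=1 w0=0
  Δ1: clk:0→1
  Δ2: w6:1→0
  Δ3: w2:0→1
  (3Δ to stable)
t=7 Δ0: w2=1 w4=1 w3=1 w1=0 w5=1 clk=1 w6=0 w0=0
  Δ1: clk:1→0
  (1Δ to stable)
t=8 Δ0: w2=1 w4=1 w3=1 w1=0 w5=1 clk=0 w6=0 w0=0
  Δ1: clk:0→1
  Δ2: w6:0→1
  Δ3: w2:1→0
  (3Δ to stable)
t=9 Δ0: w2=0 w4=1 w3=1 w1=0 w5=1 clk=1 w6=1 w0=0
  Δ1: clk:1→0
  (1Δ to stable)
t=10 Δ0: w2=0 w4=1 w3=1 w1=0 w5=1 clk=0 w6=1 w0=0
  Δ1: clk:0→1
  Δ2: w6:1→0
  Δ3: w2:0→1
  (3Δ to stable)
t=11 Δ0: w2=1 w4=1 w3=1 w1=0 w5=1 clk=1 w6=0 w0=0
  Δ1: clk:1→0
  (1Δ to stable)
t=12 Δ0: w2=1 w4=1 w3=1 w1=0 w5=1 clk=0 w6=0 w0=0
  Δ1: clk:0→1
  Δ2: w6:0→1
  Δ3: w2:1→0
  (3Δ to stable)
t=13 Δ0: w2=0 w4=1 w3=1 w1=0 w5=1 clk=1 w6=1 w0=0
  Δ1: clk:1→0
  (1Δ to stable)
t=14 Δ0: w2=0 w4=1 w3=1 w1=0 w5=1 clk=0 w6=1 w0=0
  Δ1: clk:0→1
  Δ2: w6:1→0
  Δ3: w2:0→1
  (3Δ to stable)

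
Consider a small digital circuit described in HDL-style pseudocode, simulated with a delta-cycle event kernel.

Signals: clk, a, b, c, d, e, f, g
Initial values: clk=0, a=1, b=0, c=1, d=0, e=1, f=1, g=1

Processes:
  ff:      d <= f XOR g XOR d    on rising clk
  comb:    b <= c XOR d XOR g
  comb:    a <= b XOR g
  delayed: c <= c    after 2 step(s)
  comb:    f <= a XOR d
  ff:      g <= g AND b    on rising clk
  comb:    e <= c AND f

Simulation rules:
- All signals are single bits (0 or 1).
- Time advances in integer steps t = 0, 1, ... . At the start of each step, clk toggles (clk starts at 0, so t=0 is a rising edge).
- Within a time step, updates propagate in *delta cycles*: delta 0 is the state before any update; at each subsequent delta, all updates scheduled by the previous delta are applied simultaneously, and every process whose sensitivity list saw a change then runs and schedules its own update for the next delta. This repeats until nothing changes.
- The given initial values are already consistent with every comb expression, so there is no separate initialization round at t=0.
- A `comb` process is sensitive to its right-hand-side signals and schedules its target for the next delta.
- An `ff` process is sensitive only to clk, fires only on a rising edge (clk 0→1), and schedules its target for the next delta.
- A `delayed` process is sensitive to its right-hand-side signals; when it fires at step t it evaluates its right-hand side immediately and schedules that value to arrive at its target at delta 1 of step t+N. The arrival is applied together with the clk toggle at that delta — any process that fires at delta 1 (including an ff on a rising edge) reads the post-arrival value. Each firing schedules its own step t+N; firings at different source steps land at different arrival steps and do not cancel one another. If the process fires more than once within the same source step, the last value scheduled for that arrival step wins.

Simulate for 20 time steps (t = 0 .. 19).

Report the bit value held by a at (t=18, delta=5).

0

t=0 Δ0: f=1 e=1 a=1 c=1 clk=0 g=1 d=0 b=0
  Δ1: clk:0→1
  Δ2: g:1→0
  Δ3: a:1→0, b:0→1
  Δ4: f:1→0, a:0→1
  Δ5: f:0→1, e:1→0
  Δ6: e:0→1
  (6Δ to stable)
t=1 Δ0: f=1 e=1 a=1 c=1 clk=1 g=0 d=0 b=1
  Δ1: clk:1→0
  (1Δ to stable)
t=2 Δ0: f=1 e=1 a=1 c=1 clk=0 g=0 d=0 b=1
  Δ1: clk:0→1
  Δ2: d:0→1
  Δ3: f:1→0, b:1→0
  Δ4: e:1→0, a:1→0
  Δ5: f:0→1
  Δ6: e:0→1
  (6Δ to stable)
t=3 Δ0: f=1 e=1 a=0 c=1 clk=1 g=0 d=1 b=0
  Δ1: clk:1→0
  (1Δ to stable)
t=4 Δ0: f=1 e=1 a=0 c=1 clk=0 g=0 d=1 b=0
  Δ1: clk:0→1
  Δ2: d:1→0
  Δ3: f:1→0, b:0→1
  Δ4: e:1→0, a:0→1
  Δ5: f:0→1
  Δ6: e:0→1
  (6Δ to stable)
t=5 Δ0: f=1 e=1 a=1 c=1 clk=1 g=0 d=0 b=1
  Δ1: clk:1→0
  (1Δ to stable)
t=6 Δ0: f=1 e=1 a=1 c=1 clk=0 g=0 d=0 b=1
  Δ1: clk:0→1
  Δ2: d:0→1
  Δ3: f:1→0, b:1→0
  Δ4: e:1→0, a:1→0
  Δ5: f:0→1
  Δ6: e:0→1
  (6Δ to stable)
t=7 Δ0: f=1 e=1 a=0 c=1 clk=1 g=0 d=1 b=0
  Δ1: clk:1→0
  (1Δ to stable)
t=8 Δ0: f=1 e=1 a=0 c=1 clk=0 g=0 d=1 b=0
  Δ1: clk:0→1
  Δ2: d:1→0
  Δ3: f:1→0, b:0→1
  Δ4: e:1→0, a:0→1
  Δ5: f:0→1
  Δ6: e:0→1
  (6Δ to stable)
t=9 Δ0: f=1 e=1 a=1 c=1 clk=1 g=0 d=0 b=1
  Δ1: clk:1→0
  (1Δ to stable)
t=10 Δ0: f=1 e=1 a=1 c=1 clk=0 g=0 d=0 b=1
  Δ1: clk:0→1
  Δ2: d:0→1
  Δ3: f:1→0, b:1→0
  Δ4: e:1→0, a:1→0
  Δ5: f:0→1
  Δ6: e:0→1
  (6Δ to stable)
t=11 Δ0: f=1 e=1 a=0 c=1 clk=1 g=0 d=1 b=0
  Δ1: clk:1→0
  (1Δ to stable)
t=12 Δ0: f=1 e=1 a=0 c=1 clk=0 g=0 d=1 b=0
  Δ1: clk:0→1
  Δ2: d:1→0
  Δ3: f:1→0, b:0→1
  Δ4: e:1→0, a:0→1
  Δ5: f:0→1
  Δ6: e:0→1
  (6Δ to stable)
t=13 Δ0: f=1 e=1 a=1 c=1 clk=1 g=0 d=0 b=1
  Δ1: clk:1→0
  (1Δ to stable)
t=14 Δ0: f=1 e=1 a=1 c=1 clk=0 g=0 d=0 b=1
  Δ1: clk:0→1
  Δ2: d:0→1
  Δ3: f:1→0, b:1→0
  Δ4: e:1→0, a:1→0
  Δ5: f:0→1
  Δ6: e:0→1
  (6Δ to stable)
t=15 Δ0: f=1 e=1 a=0 c=1 clk=1 g=0 d=1 b=0
  Δ1: clk:1→0
  (1Δ to stable)
t=16 Δ0: f=1 e=1 a=0 c=1 clk=0 g=0 d=1 b=0
  Δ1: clk:0→1
  Δ2: d:1→0
  Δ3: f:1→0, b:0→1
  Δ4: e:1→0, a:0→1
  Δ5: f:0→1
  Δ6: e:0→1
  (6Δ to stable)
t=17 Δ0: f=1 e=1 a=1 c=1 clk=1 g=0 d=0 b=1
  Δ1: clk:1→0
  (1Δ to stable)
t=18 Δ0: f=1 e=1 a=1 c=1 clk=0 g=0 d=0 b=1
  Δ1: clk:0→1
  Δ2: d:0→1
  Δ3: f:1→0, b:1→0
  Δ4: e:1→0, a:1→0
  Δ5: f:0→1
  Δ6: e:0→1
  (6Δ to stable)
t=19 Δ0: f=1 e=1 a=0 c=1 clk=1 g=0 d=1 b=0
  Δ1: clk:1→0
  (1Δ to stable)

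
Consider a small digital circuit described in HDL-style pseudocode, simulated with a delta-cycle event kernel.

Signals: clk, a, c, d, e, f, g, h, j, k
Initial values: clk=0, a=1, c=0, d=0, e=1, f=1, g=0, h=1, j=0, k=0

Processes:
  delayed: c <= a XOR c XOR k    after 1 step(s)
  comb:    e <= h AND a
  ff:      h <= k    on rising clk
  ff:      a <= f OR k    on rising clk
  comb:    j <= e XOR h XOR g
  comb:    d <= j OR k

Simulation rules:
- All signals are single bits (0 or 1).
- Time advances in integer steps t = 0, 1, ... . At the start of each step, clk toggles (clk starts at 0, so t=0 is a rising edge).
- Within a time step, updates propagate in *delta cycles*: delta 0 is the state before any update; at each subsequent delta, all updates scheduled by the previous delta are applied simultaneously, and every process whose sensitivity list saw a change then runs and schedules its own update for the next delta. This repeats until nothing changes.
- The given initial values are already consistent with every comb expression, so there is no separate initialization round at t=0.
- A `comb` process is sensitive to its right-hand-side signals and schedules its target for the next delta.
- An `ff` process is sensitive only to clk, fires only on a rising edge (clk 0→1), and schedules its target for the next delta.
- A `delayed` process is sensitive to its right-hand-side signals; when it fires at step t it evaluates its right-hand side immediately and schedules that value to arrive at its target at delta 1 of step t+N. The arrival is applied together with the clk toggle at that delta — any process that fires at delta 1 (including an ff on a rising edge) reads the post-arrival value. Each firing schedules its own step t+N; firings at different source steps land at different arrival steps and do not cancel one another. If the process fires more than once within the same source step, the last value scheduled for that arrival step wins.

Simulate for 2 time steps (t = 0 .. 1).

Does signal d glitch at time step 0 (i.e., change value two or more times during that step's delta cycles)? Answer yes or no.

yes

[bits: j,k,f,clk,d,g,c,a,e,h]
t=0: Δ0=0010000111 Δ1=0011000111 Δ2=0011000110 Δ3=1011000100 Δ4=0011100100 Δ5=0011000100 | 5Δ
t=1: Δ0=0011000100 Δ1=0010000100 | 1Δ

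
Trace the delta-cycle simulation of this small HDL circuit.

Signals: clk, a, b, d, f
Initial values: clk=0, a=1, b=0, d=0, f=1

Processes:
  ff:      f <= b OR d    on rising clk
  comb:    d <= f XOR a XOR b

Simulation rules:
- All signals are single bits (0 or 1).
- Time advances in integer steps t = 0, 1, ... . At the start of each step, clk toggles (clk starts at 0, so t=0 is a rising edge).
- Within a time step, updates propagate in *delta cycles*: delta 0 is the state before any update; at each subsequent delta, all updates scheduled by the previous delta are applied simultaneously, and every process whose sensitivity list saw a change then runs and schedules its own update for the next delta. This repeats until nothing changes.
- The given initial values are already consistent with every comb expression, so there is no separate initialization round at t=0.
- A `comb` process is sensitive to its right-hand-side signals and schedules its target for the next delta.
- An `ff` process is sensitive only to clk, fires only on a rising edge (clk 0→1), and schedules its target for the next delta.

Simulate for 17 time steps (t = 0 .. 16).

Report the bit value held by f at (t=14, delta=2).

1

t0.Δ0 b=0 a=1 clk=0 d=0 f=1
t0.Δ1 b=0 a=1 clk=1 d=0 f=1
t0.Δ2 b=0 a=1 clk=1 d=0 f=0
t0.Δ3 b=0 a=1 clk=1 d=1 f=0
t1.Δ0 b=0 a=1 clk=1 d=1 f=0
t1.Δ1 b=0 a=1 clk=0 d=1 f=0
t2.Δ0 b=0 a=1 clk=0 d=1 f=0
t2.Δ1 b=0 a=1 clk=1 d=1 f=0
t2.Δ2 b=0 a=1 clk=1 d=1 f=1
t2.Δ3 b=0 a=1 clk=1 d=0 f=1
t3.Δ0 b=0 a=1 clk=1 d=0 f=1
t3.Δ1 b=0 a=1 clk=0 d=0 f=1
t4.Δ0 b=0 a=1 clk=0 d=0 f=1
t4.Δ1 b=0 a=1 clk=1 d=0 f=1
t4.Δ2 b=0 a=1 clk=1 d=0 f=0
t4.Δ3 b=0 a=1 clk=1 d=1 f=0
t5.Δ0 b=0 a=1 clk=1 d=1 f=0
t5.Δ1 b=0 a=1 clk=0 d=1 f=0
t6.Δ0 b=0 a=1 clk=0 d=1 f=0
t6.Δ1 b=0 a=1 clk=1 d=1 f=0
t6.Δ2 b=0 a=1 clk=1 d=1 f=1
t6.Δ3 b=0 a=1 clk=1 d=0 f=1
t7.Δ0 b=0 a=1 clk=1 d=0 f=1
t7.Δ1 b=0 a=1 clk=0 d=0 f=1
t8.Δ0 b=0 a=1 clk=0 d=0 f=1
t8.Δ1 b=0 a=1 clk=1 d=0 f=1
t8.Δ2 b=0 a=1 clk=1 d=0 f=0
t8.Δ3 b=0 a=1 clk=1 d=1 f=0
t9.Δ0 b=0 a=1 clk=1 d=1 f=0
t9.Δ1 b=0 a=1 clk=0 d=1 f=0
t10.Δ0 b=0 a=1 clk=0 d=1 f=0
t10.Δ1 b=0 a=1 clk=1 d=1 f=0
t10.Δ2 b=0 a=1 clk=1 d=1 f=1
t10.Δ3 b=0 a=1 clk=1 d=0 f=1
t11.Δ0 b=0 a=1 clk=1 d=0 f=1
t11.Δ1 b=0 a=1 clk=0 d=0 f=1
t12.Δ0 b=0 a=1 clk=0 d=0 f=1
t12.Δ1 b=0 a=1 clk=1 d=0 f=1
t12.Δ2 b=0 a=1 clk=1 d=0 f=0
t12.Δ3 b=0 a=1 clk=1 d=1 f=0
t13.Δ0 b=0 a=1 clk=1 d=1 f=0
t13.Δ1 b=0 a=1 clk=0 d=1 f=0
t14.Δ0 b=0 a=1 clk=0 d=1 f=0
t14.Δ1 b=0 a=1 clk=1 d=1 f=0
t14.Δ2 b=0 a=1 clk=1 d=1 f=1
t14.Δ3 b=0 a=1 clk=1 d=0 f=1
t15.Δ0 b=0 a=1 clk=1 d=0 f=1
t15.Δ1 b=0 a=1 clk=0 d=0 f=1
t16.Δ0 b=0 a=1 clk=0 d=0 f=1
t16.Δ1 b=0 a=1 clk=1 d=0 f=1
t16.Δ2 b=0 a=1 clk=1 d=0 f=0
t16.Δ3 b=0 a=1 clk=1 d=1 f=0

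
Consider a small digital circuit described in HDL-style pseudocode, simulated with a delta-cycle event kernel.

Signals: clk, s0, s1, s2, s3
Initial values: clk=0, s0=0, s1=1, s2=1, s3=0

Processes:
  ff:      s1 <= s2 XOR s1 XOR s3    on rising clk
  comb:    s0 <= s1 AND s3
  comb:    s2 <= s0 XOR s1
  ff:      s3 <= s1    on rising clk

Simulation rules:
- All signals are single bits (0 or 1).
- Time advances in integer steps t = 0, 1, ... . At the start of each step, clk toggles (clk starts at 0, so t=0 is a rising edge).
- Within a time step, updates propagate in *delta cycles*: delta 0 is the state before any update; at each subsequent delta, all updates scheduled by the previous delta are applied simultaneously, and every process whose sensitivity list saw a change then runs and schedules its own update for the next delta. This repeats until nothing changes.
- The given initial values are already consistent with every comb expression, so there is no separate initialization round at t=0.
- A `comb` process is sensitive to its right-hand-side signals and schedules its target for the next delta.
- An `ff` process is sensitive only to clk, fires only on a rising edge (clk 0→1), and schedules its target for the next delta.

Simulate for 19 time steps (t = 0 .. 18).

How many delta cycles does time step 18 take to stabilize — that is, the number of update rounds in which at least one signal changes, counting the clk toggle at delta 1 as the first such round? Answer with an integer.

t0.Δ0 s0=0 s1=1 s3=0 s2=1 clk=0
t0.Δ1 s0=0 s1=1 s3=0 s2=1 clk=1
t0.Δ2 s0=0 s1=0 s3=1 s2=1 clk=1
t0.Δ3 s0=0 s1=0 s3=1 s2=0 clk=1
t1.Δ0 s0=0 s1=0 s3=1 s2=0 clk=1
t1.Δ1 s0=0 s1=0 s3=1 s2=0 clk=0
t2.Δ0 s0=0 s1=0 s3=1 s2=0 clk=0
t2.Δ1 s0=0 s1=0 s3=1 s2=0 clk=1
t2.Δ2 s0=0 s1=1 s3=0 s2=0 clk=1
t2.Δ3 s0=0 s1=1 s3=0 s2=1 clk=1
t3.Δ0 s0=0 s1=1 s3=0 s2=1 clk=1
t3.Δ1 s0=0 s1=1 s3=0 s2=1 clk=0
t4.Δ0 s0=0 s1=1 s3=0 s2=1 clk=0
t4.Δ1 s0=0 s1=1 s3=0 s2=1 clk=1
t4.Δ2 s0=0 s1=0 s3=1 s2=1 clk=1
t4.Δ3 s0=0 s1=0 s3=1 s2=0 clk=1
t5.Δ0 s0=0 s1=0 s3=1 s2=0 clk=1
t5.Δ1 s0=0 s1=0 s3=1 s2=0 clk=0
t6.Δ0 s0=0 s1=0 s3=1 s2=0 clk=0
t6.Δ1 s0=0 s1=0 s3=1 s2=0 clk=1
t6.Δ2 s0=0 s1=1 s3=0 s2=0 clk=1
t6.Δ3 s0=0 s1=1 s3=0 s2=1 clk=1
t7.Δ0 s0=0 s1=1 s3=0 s2=1 clk=1
t7.Δ1 s0=0 s1=1 s3=0 s2=1 clk=0
t8.Δ0 s0=0 s1=1 s3=0 s2=1 clk=0
t8.Δ1 s0=0 s1=1 s3=0 s2=1 clk=1
t8.Δ2 s0=0 s1=0 s3=1 s2=1 clk=1
t8.Δ3 s0=0 s1=0 s3=1 s2=0 clk=1
t9.Δ0 s0=0 s1=0 s3=1 s2=0 clk=1
t9.Δ1 s0=0 s1=0 s3=1 s2=0 clk=0
t10.Δ0 s0=0 s1=0 s3=1 s2=0 clk=0
t10.Δ1 s0=0 s1=0 s3=1 s2=0 clk=1
t10.Δ2 s0=0 s1=1 s3=0 s2=0 clk=1
t10.Δ3 s0=0 s1=1 s3=0 s2=1 clk=1
t11.Δ0 s0=0 s1=1 s3=0 s2=1 clk=1
t11.Δ1 s0=0 s1=1 s3=0 s2=1 clk=0
t12.Δ0 s0=0 s1=1 s3=0 s2=1 clk=0
t12.Δ1 s0=0 s1=1 s3=0 s2=1 clk=1
t12.Δ2 s0=0 s1=0 s3=1 s2=1 clk=1
t12.Δ3 s0=0 s1=0 s3=1 s2=0 clk=1
t13.Δ0 s0=0 s1=0 s3=1 s2=0 clk=1
t13.Δ1 s0=0 s1=0 s3=1 s2=0 clk=0
t14.Δ0 s0=0 s1=0 s3=1 s2=0 clk=0
t14.Δ1 s0=0 s1=0 s3=1 s2=0 clk=1
t14.Δ2 s0=0 s1=1 s3=0 s2=0 clk=1
t14.Δ3 s0=0 s1=1 s3=0 s2=1 clk=1
t15.Δ0 s0=0 s1=1 s3=0 s2=1 clk=1
t15.Δ1 s0=0 s1=1 s3=0 s2=1 clk=0
t16.Δ0 s0=0 s1=1 s3=0 s2=1 clk=0
t16.Δ1 s0=0 s1=1 s3=0 s2=1 clk=1
t16.Δ2 s0=0 s1=0 s3=1 s2=1 clk=1
t16.Δ3 s0=0 s1=0 s3=1 s2=0 clk=1
t17.Δ0 s0=0 s1=0 s3=1 s2=0 clk=1
t17.Δ1 s0=0 s1=0 s3=1 s2=0 clk=0
t18.Δ0 s0=0 s1=0 s3=1 s2=0 clk=0
t18.Δ1 s0=0 s1=0 s3=1 s2=0 clk=1
t18.Δ2 s0=0 s1=1 s3=0 s2=0 clk=1
t18.Δ3 s0=0 s1=1 s3=0 s2=1 clk=1

3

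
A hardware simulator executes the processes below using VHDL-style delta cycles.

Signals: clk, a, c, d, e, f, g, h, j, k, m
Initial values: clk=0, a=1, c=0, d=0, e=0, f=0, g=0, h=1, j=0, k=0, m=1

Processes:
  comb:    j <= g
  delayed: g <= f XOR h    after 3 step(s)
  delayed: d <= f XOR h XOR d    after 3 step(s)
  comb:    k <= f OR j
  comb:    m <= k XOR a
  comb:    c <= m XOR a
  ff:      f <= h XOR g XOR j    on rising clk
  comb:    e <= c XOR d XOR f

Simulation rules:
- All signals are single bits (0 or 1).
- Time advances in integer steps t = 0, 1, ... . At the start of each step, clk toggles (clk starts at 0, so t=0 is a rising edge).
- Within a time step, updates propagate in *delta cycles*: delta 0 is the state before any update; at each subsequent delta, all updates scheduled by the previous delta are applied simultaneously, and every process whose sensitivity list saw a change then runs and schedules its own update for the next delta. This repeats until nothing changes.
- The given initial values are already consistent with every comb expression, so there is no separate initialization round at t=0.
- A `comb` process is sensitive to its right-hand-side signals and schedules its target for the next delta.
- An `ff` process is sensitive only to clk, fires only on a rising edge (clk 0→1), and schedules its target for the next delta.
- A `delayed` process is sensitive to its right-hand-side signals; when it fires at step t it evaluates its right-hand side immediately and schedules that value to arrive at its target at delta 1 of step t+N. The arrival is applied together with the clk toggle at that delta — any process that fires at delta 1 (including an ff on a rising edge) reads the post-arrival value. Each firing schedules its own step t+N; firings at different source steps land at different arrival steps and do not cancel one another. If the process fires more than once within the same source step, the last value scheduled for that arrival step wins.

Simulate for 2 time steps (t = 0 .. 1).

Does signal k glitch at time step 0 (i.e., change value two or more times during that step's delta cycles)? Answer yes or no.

no

t0.Δ0 d=0 h=1 e=0 j=0 a=1 c=0 k=0 clk=0 f=0 g=0 m=1
t0.Δ1 d=0 h=1 e=0 j=0 a=1 c=0 k=0 clk=1 f=0 g=0 m=1
t0.Δ2 d=0 h=1 e=0 j=0 a=1 c=0 k=0 clk=1 f=1 g=0 m=1
t0.Δ3 d=0 h=1 e=1 j=0 a=1 c=0 k=1 clk=1 f=1 g=0 m=1
t0.Δ4 d=0 h=1 e=1 j=0 a=1 c=0 k=1 clk=1 f=1 g=0 m=0
t0.Δ5 d=0 h=1 e=1 j=0 a=1 c=1 k=1 clk=1 f=1 g=0 m=0
t0.Δ6 d=0 h=1 e=0 j=0 a=1 c=1 k=1 clk=1 f=1 g=0 m=0
t1.Δ0 d=0 h=1 e=0 j=0 a=1 c=1 k=1 clk=1 f=1 g=0 m=0
t1.Δ1 d=0 h=1 e=0 j=0 a=1 c=1 k=1 clk=0 f=1 g=0 m=0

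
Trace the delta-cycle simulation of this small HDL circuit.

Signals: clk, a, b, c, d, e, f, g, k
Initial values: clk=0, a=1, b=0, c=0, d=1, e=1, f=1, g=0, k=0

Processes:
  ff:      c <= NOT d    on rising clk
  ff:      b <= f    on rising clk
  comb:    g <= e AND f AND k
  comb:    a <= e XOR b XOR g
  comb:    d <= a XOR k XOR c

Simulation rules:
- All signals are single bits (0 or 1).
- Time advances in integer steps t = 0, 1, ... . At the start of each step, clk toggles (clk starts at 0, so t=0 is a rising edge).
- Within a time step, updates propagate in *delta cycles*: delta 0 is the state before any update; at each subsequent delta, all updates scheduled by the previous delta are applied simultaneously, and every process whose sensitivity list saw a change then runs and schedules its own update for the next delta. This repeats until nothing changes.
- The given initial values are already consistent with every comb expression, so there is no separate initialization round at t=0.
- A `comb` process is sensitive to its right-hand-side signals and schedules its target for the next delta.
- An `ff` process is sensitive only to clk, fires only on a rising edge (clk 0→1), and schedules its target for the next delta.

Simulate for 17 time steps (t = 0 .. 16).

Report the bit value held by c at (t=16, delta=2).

0

[bits: e,k,clk,c,b,a,g,d,f]
t=0: Δ0=100001011 Δ1=101001011 Δ2=101011011 Δ3=101010011 Δ4=101010001 | 4Δ
t=1: Δ0=101010001 Δ1=100010001 | 1Δ
t=2: Δ0=100010001 Δ1=101010001 Δ2=101110001 Δ3=101110011 | 3Δ
t=3: Δ0=101110011 Δ1=100110011 | 1Δ
t=4: Δ0=100110011 Δ1=101110011 Δ2=101010011 Δ3=101010001 | 3Δ
t=5: Δ0=101010001 Δ1=100010001 | 1Δ
t=6: Δ0=100010001 Δ1=101010001 Δ2=101110001 Δ3=101110011 | 3Δ
t=7: Δ0=101110011 Δ1=100110011 | 1Δ
t=8: Δ0=100110011 Δ1=101110011 Δ2=101010011 Δ3=101010001 | 3Δ
t=9: Δ0=101010001 Δ1=100010001 | 1Δ
t=10: Δ0=100010001 Δ1=101010001 Δ2=101110001 Δ3=101110011 | 3Δ
t=11: Δ0=101110011 Δ1=100110011 | 1Δ
t=12: Δ0=100110011 Δ1=101110011 Δ2=101010011 Δ3=101010001 | 3Δ
t=13: Δ0=101010001 Δ1=100010001 | 1Δ
t=14: Δ0=100010001 Δ1=101010001 Δ2=101110001 Δ3=101110011 | 3Δ
t=15: Δ0=101110011 Δ1=100110011 | 1Δ
t=16: Δ0=100110011 Δ1=101110011 Δ2=101010011 Δ3=101010001 | 3Δ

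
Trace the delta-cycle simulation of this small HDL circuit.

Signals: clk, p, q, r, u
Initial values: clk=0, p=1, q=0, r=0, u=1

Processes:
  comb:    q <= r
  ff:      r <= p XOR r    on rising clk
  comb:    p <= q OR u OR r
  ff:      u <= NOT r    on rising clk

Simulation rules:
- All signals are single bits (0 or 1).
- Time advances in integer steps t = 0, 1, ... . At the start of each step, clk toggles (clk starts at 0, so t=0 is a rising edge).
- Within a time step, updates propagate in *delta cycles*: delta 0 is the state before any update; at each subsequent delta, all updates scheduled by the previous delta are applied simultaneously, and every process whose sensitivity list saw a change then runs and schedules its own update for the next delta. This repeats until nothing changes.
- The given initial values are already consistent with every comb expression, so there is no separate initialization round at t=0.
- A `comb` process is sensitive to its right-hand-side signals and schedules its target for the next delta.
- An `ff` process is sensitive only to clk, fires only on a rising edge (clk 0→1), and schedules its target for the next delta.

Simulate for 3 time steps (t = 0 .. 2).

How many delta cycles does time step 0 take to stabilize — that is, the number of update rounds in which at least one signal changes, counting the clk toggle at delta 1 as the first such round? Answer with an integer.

t0.Δ0 u=1 p=1 r=0 q=0 clk=0
t0.Δ1 u=1 p=1 r=0 q=0 clk=1
t0.Δ2 u=1 p=1 r=1 q=0 clk=1
t0.Δ3 u=1 p=1 r=1 q=1 clk=1
t1.Δ0 u=1 p=1 r=1 q=1 clk=1
t1.Δ1 u=1 p=1 r=1 q=1 clk=0
t2.Δ0 u=1 p=1 r=1 q=1 clk=0
t2.Δ1 u=1 p=1 r=1 q=1 clk=1
t2.Δ2 u=0 p=1 r=0 q=1 clk=1
t2.Δ3 u=0 p=1 r=0 q=0 clk=1
t2.Δ4 u=0 p=0 r=0 q=0 clk=1

3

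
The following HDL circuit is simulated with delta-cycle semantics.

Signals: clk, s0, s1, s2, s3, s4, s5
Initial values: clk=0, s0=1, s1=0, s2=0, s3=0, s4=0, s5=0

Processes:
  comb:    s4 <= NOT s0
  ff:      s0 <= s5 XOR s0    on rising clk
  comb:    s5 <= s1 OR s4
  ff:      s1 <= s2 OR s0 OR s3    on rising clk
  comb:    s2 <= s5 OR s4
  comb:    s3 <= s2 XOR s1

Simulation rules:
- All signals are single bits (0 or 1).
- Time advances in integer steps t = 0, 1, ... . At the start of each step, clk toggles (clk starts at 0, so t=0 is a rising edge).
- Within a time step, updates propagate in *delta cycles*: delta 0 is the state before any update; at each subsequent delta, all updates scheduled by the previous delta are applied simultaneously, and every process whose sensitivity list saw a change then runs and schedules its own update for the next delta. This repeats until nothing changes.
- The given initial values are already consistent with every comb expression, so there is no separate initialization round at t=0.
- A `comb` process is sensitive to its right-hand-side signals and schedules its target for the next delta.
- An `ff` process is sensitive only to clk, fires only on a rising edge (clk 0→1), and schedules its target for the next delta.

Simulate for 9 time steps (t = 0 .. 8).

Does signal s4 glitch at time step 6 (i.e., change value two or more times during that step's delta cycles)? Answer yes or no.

no

[bits: s4,s1,s2,s0,clk,s3,s5]
t=0: Δ0=0001000 Δ1=0001100 Δ2=0101100 Δ3=0101111 Δ4=0111111 Δ5=0111101 | 5Δ
t=1: Δ0=0111101 Δ1=0111001 | 1Δ
t=2: Δ0=0111001 Δ1=0111101 Δ2=0110101 Δ3=1110101 | 3Δ
t=3: Δ0=1110101 Δ1=1110001 | 1Δ
t=4: Δ0=1110001 Δ1=1110101 Δ2=1111101 Δ3=0111101 | 3Δ
t=5: Δ0=0111101 Δ1=0111001 | 1Δ
t=6: Δ0=0111001 Δ1=0111101 Δ2=0110101 Δ3=1110101 | 3Δ
t=7: Δ0=1110101 Δ1=1110001 | 1Δ
t=8: Δ0=1110001 Δ1=1110101 Δ2=1111101 Δ3=0111101 | 3Δ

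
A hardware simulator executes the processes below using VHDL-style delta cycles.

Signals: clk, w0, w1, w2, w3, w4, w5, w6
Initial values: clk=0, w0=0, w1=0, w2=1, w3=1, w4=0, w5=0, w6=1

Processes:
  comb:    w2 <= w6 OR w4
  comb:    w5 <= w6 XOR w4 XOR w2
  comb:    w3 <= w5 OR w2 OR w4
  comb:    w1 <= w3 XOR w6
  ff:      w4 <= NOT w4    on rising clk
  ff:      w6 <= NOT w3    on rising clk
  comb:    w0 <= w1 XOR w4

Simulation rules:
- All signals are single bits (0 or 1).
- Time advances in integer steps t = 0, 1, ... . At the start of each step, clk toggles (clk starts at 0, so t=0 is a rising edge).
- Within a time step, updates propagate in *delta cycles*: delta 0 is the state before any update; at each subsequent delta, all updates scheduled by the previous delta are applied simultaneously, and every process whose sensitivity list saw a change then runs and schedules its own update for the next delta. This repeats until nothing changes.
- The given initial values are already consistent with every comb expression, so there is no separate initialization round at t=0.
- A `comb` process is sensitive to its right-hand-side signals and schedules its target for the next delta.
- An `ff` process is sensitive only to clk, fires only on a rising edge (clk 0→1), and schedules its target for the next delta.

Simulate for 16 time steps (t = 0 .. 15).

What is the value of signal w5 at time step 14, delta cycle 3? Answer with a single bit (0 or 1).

t0.Δ0 w0=0 w4=0 clk=0 w1=0 w3=1 w5=0 w2=1 w6=1
t0.Δ1 w0=0 w4=0 clk=1 w1=0 w3=1 w5=0 w2=1 w6=1
t0.Δ2 w0=0 w4=1 clk=1 w1=0 w3=1 w5=0 w2=1 w6=0
t0.Δ3 w0=1 w4=1 clk=1 w1=1 w3=1 w5=0 w2=1 w6=0
t0.Δ4 w0=0 w4=1 clk=1 w1=1 w3=1 w5=0 w2=1 w6=0
t1.Δ0 w0=0 w4=1 clk=1 w1=1 w3=1 w5=0 w2=1 w6=0
t1.Δ1 w0=0 w4=1 clk=0 w1=1 w3=1 w5=0 w2=1 w6=0
t2.Δ0 w0=0 w4=1 clk=0 w1=1 w3=1 w5=0 w2=1 w6=0
t2.Δ1 w0=0 w4=1 clk=1 w1=1 w3=1 w5=0 w2=1 w6=0
t2.Δ2 w0=0 w4=0 clk=1 w1=1 w3=1 w5=0 w2=1 w6=0
t2.Δ3 w0=1 w4=0 clk=1 w1=1 w3=1 w5=1 w2=0 w6=0
t2.Δ4 w0=1 w4=0 clk=1 w1=1 w3=1 w5=0 w2=0 w6=0
t2.Δ5 w0=1 w4=0 clk=1 w1=1 w3=0 w5=0 w2=0 w6=0
t2.Δ6 w0=1 w4=0 clk=1 w1=0 w3=0 w5=0 w2=0 w6=0
t2.Δ7 w0=0 w4=0 clk=1 w1=0 w3=0 w5=0 w2=0 w6=0
t3.Δ0 w0=0 w4=0 clk=1 w1=0 w3=0 w5=0 w2=0 w6=0
t3.Δ1 w0=0 w4=0 clk=0 w1=0 w3=0 w5=0 w2=0 w6=0
t4.Δ0 w0=0 w4=0 clk=0 w1=0 w3=0 w5=0 w2=0 w6=0
t4.Δ1 w0=0 w4=0 clk=1 w1=0 w3=0 w5=0 w2=0 w6=0
t4.Δ2 w0=0 w4=1 clk=1 w1=0 w3=0 w5=0 w2=0 w6=1
t4.Δ3 w0=1 w4=1 clk=1 w1=1 w3=1 w5=0 w2=1 w6=1
t4.Δ4 w0=0 w4=1 clk=1 w1=0 w3=1 w5=1 w2=1 w6=1
t4.Δ5 w0=1 w4=1 clk=1 w1=0 w3=1 w5=1 w2=1 w6=1
t5.Δ0 w0=1 w4=1 clk=1 w1=0 w3=1 w5=1 w2=1 w6=1
t5.Δ1 w0=1 w4=1 clk=0 w1=0 w3=1 w5=1 w2=1 w6=1
t6.Δ0 w0=1 w4=1 clk=0 w1=0 w3=1 w5=1 w2=1 w6=1
t6.Δ1 w0=1 w4=1 clk=1 w1=0 w3=1 w5=1 w2=1 w6=1
t6.Δ2 w0=1 w4=0 clk=1 w1=0 w3=1 w5=1 w2=1 w6=0
t6.Δ3 w0=0 w4=0 clk=1 w1=1 w3=1 w5=1 w2=0 w6=0
t6.Δ4 w0=1 w4=0 clk=1 w1=1 w3=1 w5=0 w2=0 w6=0
t6.Δ5 w0=1 w4=0 clk=1 w1=1 w3=0 w5=0 w2=0 w6=0
t6.Δ6 w0=1 w4=0 clk=1 w1=0 w3=0 w5=0 w2=0 w6=0
t6.Δ7 w0=0 w4=0 clk=1 w1=0 w3=0 w5=0 w2=0 w6=0
t7.Δ0 w0=0 w4=0 clk=1 w1=0 w3=0 w5=0 w2=0 w6=0
t7.Δ1 w0=0 w4=0 clk=0 w1=0 w3=0 w5=0 w2=0 w6=0
t8.Δ0 w0=0 w4=0 clk=0 w1=0 w3=0 w5=0 w2=0 w6=0
t8.Δ1 w0=0 w4=0 clk=1 w1=0 w3=0 w5=0 w2=0 w6=0
t8.Δ2 w0=0 w4=1 clk=1 w1=0 w3=0 w5=0 w2=0 w6=1
t8.Δ3 w0=1 w4=1 clk=1 w1=1 w3=1 w5=0 w2=1 w6=1
t8.Δ4 w0=0 w4=1 clk=1 w1=0 w3=1 w5=1 w2=1 w6=1
t8.Δ5 w0=1 w4=1 clk=1 w1=0 w3=1 w5=1 w2=1 w6=1
t9.Δ0 w0=1 w4=1 clk=1 w1=0 w3=1 w5=1 w2=1 w6=1
t9.Δ1 w0=1 w4=1 clk=0 w1=0 w3=1 w5=1 w2=1 w6=1
t10.Δ0 w0=1 w4=1 clk=0 w1=0 w3=1 w5=1 w2=1 w6=1
t10.Δ1 w0=1 w4=1 clk=1 w1=0 w3=1 w5=1 w2=1 w6=1
t10.Δ2 w0=1 w4=0 clk=1 w1=0 w3=1 w5=1 w2=1 w6=0
t10.Δ3 w0=0 w4=0 clk=1 w1=1 w3=1 w5=1 w2=0 w6=0
t10.Δ4 w0=1 w4=0 clk=1 w1=1 w3=1 w5=0 w2=0 w6=0
t10.Δ5 w0=1 w4=0 clk=1 w1=1 w3=0 w5=0 w2=0 w6=0
t10.Δ6 w0=1 w4=0 clk=1 w1=0 w3=0 w5=0 w2=0 w6=0
t10.Δ7 w0=0 w4=0 clk=1 w1=0 w3=0 w5=0 w2=0 w6=0
t11.Δ0 w0=0 w4=0 clk=1 w1=0 w3=0 w5=0 w2=0 w6=0
t11.Δ1 w0=0 w4=0 clk=0 w1=0 w3=0 w5=0 w2=0 w6=0
t12.Δ0 w0=0 w4=0 clk=0 w1=0 w3=0 w5=0 w2=0 w6=0
t12.Δ1 w0=0 w4=0 clk=1 w1=0 w3=0 w5=0 w2=0 w6=0
t12.Δ2 w0=0 w4=1 clk=1 w1=0 w3=0 w5=0 w2=0 w6=1
t12.Δ3 w0=1 w4=1 clk=1 w1=1 w3=1 w5=0 w2=1 w6=1
t12.Δ4 w0=0 w4=1 clk=1 w1=0 w3=1 w5=1 w2=1 w6=1
t12.Δ5 w0=1 w4=1 clk=1 w1=0 w3=1 w5=1 w2=1 w6=1
t13.Δ0 w0=1 w4=1 clk=1 w1=0 w3=1 w5=1 w2=1 w6=1
t13.Δ1 w0=1 w4=1 clk=0 w1=0 w3=1 w5=1 w2=1 w6=1
t14.Δ0 w0=1 w4=1 clk=0 w1=0 w3=1 w5=1 w2=1 w6=1
t14.Δ1 w0=1 w4=1 clk=1 w1=0 w3=1 w5=1 w2=1 w6=1
t14.Δ2 w0=1 w4=0 clk=1 w1=0 w3=1 w5=1 w2=1 w6=0
t14.Δ3 w0=0 w4=0 clk=1 w1=1 w3=1 w5=1 w2=0 w6=0
t14.Δ4 w0=1 w4=0 clk=1 w1=1 w3=1 w5=0 w2=0 w6=0
t14.Δ5 w0=1 w4=0 clk=1 w1=1 w3=0 w5=0 w2=0 w6=0
t14.Δ6 w0=1 w4=0 clk=1 w1=0 w3=0 w5=0 w2=0 w6=0
t14.Δ7 w0=0 w4=0 clk=1 w1=0 w3=0 w5=0 w2=0 w6=0
t15.Δ0 w0=0 w4=0 clk=1 w1=0 w3=0 w5=0 w2=0 w6=0
t15.Δ1 w0=0 w4=0 clk=0 w1=0 w3=0 w5=0 w2=0 w6=0

1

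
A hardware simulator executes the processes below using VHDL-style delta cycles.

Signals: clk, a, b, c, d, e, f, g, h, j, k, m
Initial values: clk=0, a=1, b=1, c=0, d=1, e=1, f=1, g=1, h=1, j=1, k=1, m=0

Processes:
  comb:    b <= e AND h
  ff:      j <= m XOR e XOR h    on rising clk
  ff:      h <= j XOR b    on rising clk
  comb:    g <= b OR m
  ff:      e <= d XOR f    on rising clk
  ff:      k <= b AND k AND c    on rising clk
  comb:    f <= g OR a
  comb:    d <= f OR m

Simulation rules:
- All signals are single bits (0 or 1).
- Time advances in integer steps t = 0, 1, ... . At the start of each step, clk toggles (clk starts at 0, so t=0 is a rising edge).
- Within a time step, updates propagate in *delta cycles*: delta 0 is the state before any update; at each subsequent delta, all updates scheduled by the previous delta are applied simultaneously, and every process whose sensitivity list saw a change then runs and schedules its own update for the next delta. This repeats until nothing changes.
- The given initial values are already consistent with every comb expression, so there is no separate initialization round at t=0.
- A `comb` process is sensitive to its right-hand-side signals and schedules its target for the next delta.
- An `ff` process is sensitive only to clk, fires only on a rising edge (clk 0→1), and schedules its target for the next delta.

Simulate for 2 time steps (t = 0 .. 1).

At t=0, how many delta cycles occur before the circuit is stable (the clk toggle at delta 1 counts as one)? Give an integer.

4

t=0 Δ0: c=0 j=1 e=1 k=1 b=1 h=1 d=1 g=1 clk=0 m=0 a=1 f=1
  Δ1: clk:0→1
  Δ2: j:1→0, e:1→0, k:1→0, h:1→0
  Δ3: b:1→0
  Δ4: g:1→0
  (4Δ to stable)
t=1 Δ0: c=0 j=0 e=0 k=0 b=0 h=0 d=1 g=0 clk=1 m=0 a=1 f=1
  Δ1: clk:1→0
  (1Δ to stable)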